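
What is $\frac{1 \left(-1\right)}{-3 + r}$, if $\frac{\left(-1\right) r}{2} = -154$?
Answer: $- \frac{1}{305} \approx -0.0032787$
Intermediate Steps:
$r = 308$ ($r = \left(-2\right) \left(-154\right) = 308$)
$\frac{1 \left(-1\right)}{-3 + r} = \frac{1 \left(-1\right)}{-3 + 308} = \frac{1}{305} \left(-1\right) = - \frac{1}{305}$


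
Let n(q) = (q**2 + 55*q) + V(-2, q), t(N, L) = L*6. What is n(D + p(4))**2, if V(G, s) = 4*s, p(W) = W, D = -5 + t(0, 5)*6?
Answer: 1814930404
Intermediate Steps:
t(N, L) = 6*L
D = 175 (D = -5 + (6*5)*6 = -5 + 30*6 = -5 + 180 = 175)
n(q) = q**2 + 59*q (n(q) = (q**2 + 55*q) + 4*q = q**2 + 59*q)
n(D + p(4))**2 = ((175 + 4)*(59 + (175 + 4)))**2 = (179*(59 + 179))**2 = (179*238)**2 = 42602**2 = 1814930404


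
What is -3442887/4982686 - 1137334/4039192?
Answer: -4893364956607/5031506357428 ≈ -0.97254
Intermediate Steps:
-3442887/4982686 - 1137334/4039192 = -3442887*1/4982686 - 1137334*1/4039192 = -3442887/4982686 - 568667/2019596 = -4893364956607/5031506357428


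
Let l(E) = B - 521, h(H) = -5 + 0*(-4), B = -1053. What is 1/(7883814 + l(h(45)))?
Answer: 1/7882240 ≈ 1.2687e-7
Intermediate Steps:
h(H) = -5 (h(H) = -5 + 0 = -5)
l(E) = -1574 (l(E) = -1053 - 521 = -1574)
1/(7883814 + l(h(45))) = 1/(7883814 - 1574) = 1/7882240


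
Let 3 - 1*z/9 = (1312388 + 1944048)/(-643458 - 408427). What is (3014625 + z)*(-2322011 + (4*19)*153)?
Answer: -7326447507210459552/1051885 ≈ -6.9651e+12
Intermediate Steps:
z = 57708819/1051885 (z = 27 - 9*(1312388 + 1944048)/(-643458 - 408427) = 27 - 29307924/(-1051885) = 27 - 29307924*(-1)/1051885 = 27 - 9*(-3256436/1051885) = 27 + 29307924/1051885 = 57708819/1051885 ≈ 54.862)
(3014625 + z)*(-2322011 + (4*19)*153) = (3014625 + 57708819/1051885)*(-2322011 + (4*19)*153) = 3171096526944*(-2322011 + 76*153)/1051885 = 3171096526944*(-2322011 + 11628)/1051885 = (3171096526944/1051885)*(-2310383) = -7326447507210459552/1051885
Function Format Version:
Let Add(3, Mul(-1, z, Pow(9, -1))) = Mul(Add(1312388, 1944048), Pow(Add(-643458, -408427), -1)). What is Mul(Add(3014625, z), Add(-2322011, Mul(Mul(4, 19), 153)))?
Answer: Rational(-7326447507210459552, 1051885) ≈ -6.9651e+12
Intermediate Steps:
z = Rational(57708819, 1051885) (z = Add(27, Mul(-9, Mul(Add(1312388, 1944048), Pow(Add(-643458, -408427), -1)))) = Add(27, Mul(-9, Mul(3256436, Pow(-1051885, -1)))) = Add(27, Mul(-9, Mul(3256436, Rational(-1, 1051885)))) = Add(27, Mul(-9, Rational(-3256436, 1051885))) = Add(27, Rational(29307924, 1051885)) = Rational(57708819, 1051885) ≈ 54.862)
Mul(Add(3014625, z), Add(-2322011, Mul(Mul(4, 19), 153))) = Mul(Add(3014625, Rational(57708819, 1051885)), Add(-2322011, Mul(Mul(4, 19), 153))) = Mul(Rational(3171096526944, 1051885), Add(-2322011, Mul(76, 153))) = Mul(Rational(3171096526944, 1051885), Add(-2322011, 11628)) = Mul(Rational(3171096526944, 1051885), -2310383) = Rational(-7326447507210459552, 1051885)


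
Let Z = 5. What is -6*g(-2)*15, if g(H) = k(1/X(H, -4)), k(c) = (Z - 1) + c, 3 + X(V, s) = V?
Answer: -342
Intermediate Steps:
X(V, s) = -3 + V
k(c) = 4 + c (k(c) = (5 - 1) + c = 4 + c)
g(H) = 4 + 1/(-3 + H)
-6*g(-2)*15 = -6*(-11 + 4*(-2))/(-3 - 2)*15 = -6*(-11 - 8)/(-5)*15 = -(-6)*(-19)/5*15 = -6*19/5*15 = -114/5*15 = -342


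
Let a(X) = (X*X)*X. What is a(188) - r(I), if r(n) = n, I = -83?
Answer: 6644755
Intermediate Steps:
a(X) = X³ (a(X) = X²*X = X³)
a(188) - r(I) = 188³ - 1*(-83) = 6644672 + 83 = 6644755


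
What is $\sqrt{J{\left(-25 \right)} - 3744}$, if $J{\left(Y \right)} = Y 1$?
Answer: $i \sqrt{3769} \approx 61.392 i$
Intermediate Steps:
$J{\left(Y \right)} = Y$
$\sqrt{J{\left(-25 \right)} - 3744} = \sqrt{-25 - 3744} = \sqrt{-3769} = i \sqrt{3769}$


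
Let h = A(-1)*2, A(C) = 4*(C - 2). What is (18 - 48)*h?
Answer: 720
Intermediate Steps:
A(C) = -8 + 4*C (A(C) = 4*(-2 + C) = -8 + 4*C)
h = -24 (h = (-8 + 4*(-1))*2 = (-8 - 4)*2 = -12*2 = -24)
(18 - 48)*h = (18 - 48)*(-24) = -30*(-24) = 720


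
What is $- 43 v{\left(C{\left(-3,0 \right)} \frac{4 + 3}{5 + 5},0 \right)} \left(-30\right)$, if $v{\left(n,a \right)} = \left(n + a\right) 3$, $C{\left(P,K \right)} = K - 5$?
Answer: $-13545$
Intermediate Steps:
$C{\left(P,K \right)} = -5 + K$ ($C{\left(P,K \right)} = K - 5 = -5 + K$)
$v{\left(n,a \right)} = 3 a + 3 n$ ($v{\left(n,a \right)} = \left(a + n\right) 3 = 3 a + 3 n$)
$- 43 v{\left(C{\left(-3,0 \right)} \frac{4 + 3}{5 + 5},0 \right)} \left(-30\right) = - 43 \left(3 \cdot 0 + 3 \left(-5 + 0\right) \frac{4 + 3}{5 + 5}\right) \left(-30\right) = - 43 \left(0 + 3 \left(- 5 \cdot \frac{7}{10}\right)\right) \left(-30\right) = - 43 \left(0 + 3 \left(- 5 \cdot 7 \cdot \frac{1}{10}\right)\right) \left(-30\right) = - 43 \left(0 + 3 \left(\left(-5\right) \frac{7}{10}\right)\right) \left(-30\right) = - 43 \left(0 + 3 \left(- \frac{7}{2}\right)\right) \left(-30\right) = - 43 \left(0 - \frac{21}{2}\right) \left(-30\right) = \left(-43\right) \left(- \frac{21}{2}\right) \left(-30\right) = \frac{903}{2} \left(-30\right) = -13545$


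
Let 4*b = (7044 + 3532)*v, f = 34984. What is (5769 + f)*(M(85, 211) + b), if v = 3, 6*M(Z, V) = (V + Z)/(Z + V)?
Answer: 1939557529/6 ≈ 3.2326e+8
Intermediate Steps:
M(Z, V) = ⅙ (M(Z, V) = ((V + Z)/(Z + V))/6 = ((V + Z)/(V + Z))/6 = (⅙)*1 = ⅙)
b = 7932 (b = ((7044 + 3532)*3)/4 = (10576*3)/4 = (¼)*31728 = 7932)
(5769 + f)*(M(85, 211) + b) = (5769 + 34984)*(⅙ + 7932) = 40753*(47593/6) = 1939557529/6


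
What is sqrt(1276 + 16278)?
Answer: sqrt(17554) ≈ 132.49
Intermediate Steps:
sqrt(1276 + 16278) = sqrt(17554)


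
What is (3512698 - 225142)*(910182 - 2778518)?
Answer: -6142259226816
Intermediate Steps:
(3512698 - 225142)*(910182 - 2778518) = 3287556*(-1868336) = -6142259226816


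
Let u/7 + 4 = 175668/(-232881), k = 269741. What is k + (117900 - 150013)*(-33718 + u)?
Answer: 84157340674249/77627 ≈ 1.0841e+9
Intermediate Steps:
u = -2583448/77627 (u = -28 + 7*(175668/(-232881)) = -28 + 7*(175668*(-1/232881)) = -28 + 7*(-58556/77627) = -28 - 409892/77627 = -2583448/77627 ≈ -33.280)
k + (117900 - 150013)*(-33718 + u) = 269741 + (117900 - 150013)*(-33718 - 2583448/77627) = 269741 - 32113*(-2620010634/77627) = 269741 + 84136401489642/77627 = 84157340674249/77627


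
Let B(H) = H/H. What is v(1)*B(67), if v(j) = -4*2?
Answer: -8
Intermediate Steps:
B(H) = 1
v(j) = -8
v(1)*B(67) = -8*1 = -8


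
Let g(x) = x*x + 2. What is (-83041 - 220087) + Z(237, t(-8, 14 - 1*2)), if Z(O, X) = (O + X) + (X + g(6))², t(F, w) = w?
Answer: -300379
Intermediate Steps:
g(x) = 2 + x² (g(x) = x² + 2 = 2 + x²)
Z(O, X) = O + X + (38 + X)² (Z(O, X) = (O + X) + (X + (2 + 6²))² = (O + X) + (X + (2 + 36))² = (O + X) + (X + 38)² = (O + X) + (38 + X)² = O + X + (38 + X)²)
(-83041 - 220087) + Z(237, t(-8, 14 - 1*2)) = (-83041 - 220087) + (237 + (14 - 1*2) + (38 + (14 - 1*2))²) = -303128 + (237 + (14 - 2) + (38 + (14 - 2))²) = -303128 + (237 + 12 + (38 + 12)²) = -303128 + (237 + 12 + 50²) = -303128 + (237 + 12 + 2500) = -303128 + 2749 = -300379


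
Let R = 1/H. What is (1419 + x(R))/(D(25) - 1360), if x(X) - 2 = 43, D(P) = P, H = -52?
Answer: -488/445 ≈ -1.0966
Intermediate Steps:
R = -1/52 (R = 1/(-52) = -1/52 ≈ -0.019231)
x(X) = 45 (x(X) = 2 + 43 = 45)
(1419 + x(R))/(D(25) - 1360) = (1419 + 45)/(25 - 1360) = 1464/(-1335) = 1464*(-1/1335) = -488/445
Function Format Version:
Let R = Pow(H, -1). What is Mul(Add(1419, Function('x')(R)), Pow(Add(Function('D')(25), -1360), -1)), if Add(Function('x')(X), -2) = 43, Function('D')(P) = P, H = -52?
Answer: Rational(-488, 445) ≈ -1.0966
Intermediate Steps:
R = Rational(-1, 52) (R = Pow(-52, -1) = Rational(-1, 52) ≈ -0.019231)
Function('x')(X) = 45 (Function('x')(X) = Add(2, 43) = 45)
Mul(Add(1419, Function('x')(R)), Pow(Add(Function('D')(25), -1360), -1)) = Mul(Add(1419, 45), Pow(Add(25, -1360), -1)) = Mul(1464, Pow(-1335, -1)) = Mul(1464, Rational(-1, 1335)) = Rational(-488, 445)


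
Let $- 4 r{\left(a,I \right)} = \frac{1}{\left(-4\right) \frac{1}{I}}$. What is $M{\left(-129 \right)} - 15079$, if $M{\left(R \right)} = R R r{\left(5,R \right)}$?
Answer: $- \frac{2387953}{16} \approx -1.4925 \cdot 10^{5}$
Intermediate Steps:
$r{\left(a,I \right)} = \frac{I}{16}$ ($r{\left(a,I \right)} = - \frac{1}{4 \left(- \frac{4}{I}\right)} = - \frac{\left(- \frac{1}{4}\right) I}{4} = \frac{I}{16}$)
$M{\left(R \right)} = \frac{R^{3}}{16}$ ($M{\left(R \right)} = R R \frac{R}{16} = R^{2} \frac{R}{16} = \frac{R^{3}}{16}$)
$M{\left(-129 \right)} - 15079 = \frac{\left(-129\right)^{3}}{16} - 15079 = \frac{1}{16} \left(-2146689\right) - 15079 = - \frac{2146689}{16} - 15079 = - \frac{2387953}{16}$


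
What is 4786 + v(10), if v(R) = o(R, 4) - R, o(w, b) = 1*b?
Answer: 4780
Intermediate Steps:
o(w, b) = b
v(R) = 4 - R
4786 + v(10) = 4786 + (4 - 1*10) = 4786 + (4 - 10) = 4786 - 6 = 4780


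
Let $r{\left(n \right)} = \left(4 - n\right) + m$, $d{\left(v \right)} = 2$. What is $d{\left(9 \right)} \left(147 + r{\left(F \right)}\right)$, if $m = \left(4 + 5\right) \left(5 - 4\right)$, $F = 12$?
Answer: $296$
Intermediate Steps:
$m = 9$ ($m = 9 \cdot 1 = 9$)
$r{\left(n \right)} = 13 - n$ ($r{\left(n \right)} = \left(4 - n\right) + 9 = 13 - n$)
$d{\left(9 \right)} \left(147 + r{\left(F \right)}\right) = 2 \left(147 + \left(13 - 12\right)\right) = 2 \left(147 + 1\right) = 2 \cdot 148 = 296$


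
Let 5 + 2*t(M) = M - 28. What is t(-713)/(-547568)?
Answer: 373/547568 ≈ 0.00068119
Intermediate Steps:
t(M) = -33/2 + M/2 (t(M) = -5/2 + (M - 28)/2 = -5/2 + (-28 + M)/2 = -5/2 + (-14 + M/2) = -33/2 + M/2)
t(-713)/(-547568) = (-33/2 + (½)*(-713))/(-547568) = (-33/2 - 713/2)*(-1/547568) = -373*(-1/547568) = 373/547568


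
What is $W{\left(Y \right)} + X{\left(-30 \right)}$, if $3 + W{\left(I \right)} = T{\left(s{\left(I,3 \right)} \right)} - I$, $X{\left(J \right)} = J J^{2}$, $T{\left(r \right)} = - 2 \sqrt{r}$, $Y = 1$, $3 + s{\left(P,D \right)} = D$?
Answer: $-27004$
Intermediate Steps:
$s{\left(P,D \right)} = -3 + D$
$X{\left(J \right)} = J^{3}$
$W{\left(I \right)} = -3 - I$ ($W{\left(I \right)} = -3 - \left(I + 2 \sqrt{-3 + 3}\right) = -3 - \left(0 + I\right) = -3 - I$)
$W{\left(Y \right)} + X{\left(-30 \right)} = \left(-3 - 1\right) + \left(-30\right)^{3} = \left(-3 - 1\right) - 27000 = -4 - 27000 = -27004$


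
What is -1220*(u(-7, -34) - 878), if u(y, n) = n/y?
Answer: 7456640/7 ≈ 1.0652e+6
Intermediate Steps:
-1220*(u(-7, -34) - 878) = -1220*(-34/(-7) - 878) = -1220*(-34*(-⅐) - 878) = -1220*(34/7 - 878) = -1220*(-6112/7) = 7456640/7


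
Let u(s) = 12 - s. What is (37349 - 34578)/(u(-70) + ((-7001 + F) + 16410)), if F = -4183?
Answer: 2771/5308 ≈ 0.52204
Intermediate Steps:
(37349 - 34578)/(u(-70) + ((-7001 + F) + 16410)) = (37349 - 34578)/((12 - 1*(-70)) + ((-7001 - 4183) + 16410)) = 2771/((12 + 70) + (-11184 + 16410)) = 2771/(82 + 5226) = 2771/5308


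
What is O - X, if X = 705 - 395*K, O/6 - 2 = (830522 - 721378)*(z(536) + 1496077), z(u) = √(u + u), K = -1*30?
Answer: 979726955985 + 2619456*√67 ≈ 9.7975e+11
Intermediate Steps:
K = -30
z(u) = √2*√u (z(u) = √(2*u) = √2*√u)
O = 979726968540 + 2619456*√67 (O = 12 + 6*((830522 - 721378)*(√2*√536 + 1496077)) = 12 + 6*(109144*(√2*(2*√134) + 1496077)) = 12 + 6*(109144*(4*√67 + 1496077)) = 12 + 6*(109144*(1496077 + 4*√67)) = 12 + 6*(163287828088 + 436576*√67) = 12 + (979726968528 + 2619456*√67) = 979726968540 + 2619456*√67 ≈ 9.7975e+11)
X = 12555 (X = 705 - 395*(-30) = 705 + 11850 = 12555)
O - X = (979726968540 + 2619456*√67) - 1*12555 = (979726968540 + 2619456*√67) - 12555 = 979726955985 + 2619456*√67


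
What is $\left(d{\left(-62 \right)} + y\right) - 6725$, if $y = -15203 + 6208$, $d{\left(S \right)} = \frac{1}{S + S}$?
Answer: $- \frac{1949281}{124} \approx -15720.0$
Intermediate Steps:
$d{\left(S \right)} = \frac{1}{2 S}$
$y = -8995$
$\left(d{\left(-62 \right)} + y\right) - 6725 = \left(\frac{1}{2 \left(-62\right)} - 8995\right) - 6725 = \left(\frac{1}{2} \left(- \frac{1}{62}\right) - 8995\right) - 6725 = \left(- \frac{1}{124} - 8995\right) - 6725 = - \frac{1115381}{124} - 6725 = - \frac{1949281}{124}$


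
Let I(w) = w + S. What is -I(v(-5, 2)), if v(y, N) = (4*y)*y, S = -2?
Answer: -98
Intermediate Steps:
v(y, N) = 4*y²
I(w) = -2 + w (I(w) = w - 2 = -2 + w)
-I(v(-5, 2)) = -(-2 + 4*(-5)²) = -(-2 + 4*25) = -(-2 + 100) = -1*98 = -98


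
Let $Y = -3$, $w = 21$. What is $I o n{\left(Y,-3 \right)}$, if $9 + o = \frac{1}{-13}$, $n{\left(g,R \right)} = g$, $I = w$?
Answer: $\frac{7434}{13} \approx 571.85$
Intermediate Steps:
$I = 21$
$o = - \frac{118}{13}$ ($o = -9 + \frac{1}{-13} = -9 - \frac{1}{13} = - \frac{118}{13} \approx -9.0769$)
$I o n{\left(Y,-3 \right)} = 21 \left(- \frac{118}{13}\right) \left(-3\right) = \left(- \frac{2478}{13}\right) \left(-3\right) = \frac{7434}{13}$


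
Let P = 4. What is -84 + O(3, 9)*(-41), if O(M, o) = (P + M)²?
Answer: -2093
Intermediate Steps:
O(M, o) = (4 + M)²
-84 + O(3, 9)*(-41) = -84 + (4 + 3)²*(-41) = -84 + 7²*(-41) = -84 + 49*(-41) = -84 - 2009 = -2093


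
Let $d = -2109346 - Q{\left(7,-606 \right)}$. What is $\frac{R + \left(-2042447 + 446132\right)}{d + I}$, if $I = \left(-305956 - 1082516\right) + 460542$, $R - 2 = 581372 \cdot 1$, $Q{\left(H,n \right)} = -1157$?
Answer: $\frac{1014941}{3036119} \approx 0.33429$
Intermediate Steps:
$R = 581374$ ($R = 2 + 581372 \cdot 1 = 2 + 581372 = 581374$)
$d = -2108189$ ($d = -2109346 - -1157 = -2109346 + 1157 = -2108189$)
$I = -927930$ ($I = -1388472 + 460542 = -927930$)
$\frac{R + \left(-2042447 + 446132\right)}{d + I} = \frac{581374 + \left(-2042447 + 446132\right)}{-2108189 - 927930} = \frac{581374 - 1596315}{-3036119} = \left(-1014941\right) \left(- \frac{1}{3036119}\right) = \frac{1014941}{3036119}$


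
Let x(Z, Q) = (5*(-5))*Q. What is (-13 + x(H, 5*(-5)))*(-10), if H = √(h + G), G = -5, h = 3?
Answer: -6120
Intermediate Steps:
H = I*√2 (H = √(3 - 5) = √(-2) = I*√2 ≈ 1.4142*I)
x(Z, Q) = -25*Q
(-13 + x(H, 5*(-5)))*(-10) = (-13 - 125*(-5))*(-10) = (-13 - 25*(-25))*(-10) = (-13 + 625)*(-10) = 612*(-10) = -6120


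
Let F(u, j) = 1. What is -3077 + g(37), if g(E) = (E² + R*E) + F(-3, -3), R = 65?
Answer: 698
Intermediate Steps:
g(E) = 1 + E² + 65*E (g(E) = (E² + 65*E) + 1 = 1 + E² + 65*E)
-3077 + g(37) = -3077 + (1 + 37² + 65*37) = -3077 + (1 + 1369 + 2405) = -3077 + 3775 = 698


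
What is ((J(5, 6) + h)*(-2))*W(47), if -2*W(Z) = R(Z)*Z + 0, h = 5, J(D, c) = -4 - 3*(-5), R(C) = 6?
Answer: 4512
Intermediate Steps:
J(D, c) = 11 (J(D, c) = -4 + 15 = 11)
W(Z) = -3*Z (W(Z) = -(6*Z + 0)/2 = -3*Z)
((J(5, 6) + h)*(-2))*W(47) = ((11 + 5)*(-2))*(-3*47) = (16*(-2))*(-141) = -32*(-141) = 4512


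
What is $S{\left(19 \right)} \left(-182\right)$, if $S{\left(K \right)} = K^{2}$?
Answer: $-65702$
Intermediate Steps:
$S{\left(19 \right)} \left(-182\right) = 19^{2} \left(-182\right) = 361 \left(-182\right) = -65702$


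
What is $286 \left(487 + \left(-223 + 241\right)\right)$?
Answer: $144430$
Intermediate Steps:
$286 \left(487 + \left(-223 + 241\right)\right) = 286 \left(487 + 18\right) = 286 \cdot 505 = 144430$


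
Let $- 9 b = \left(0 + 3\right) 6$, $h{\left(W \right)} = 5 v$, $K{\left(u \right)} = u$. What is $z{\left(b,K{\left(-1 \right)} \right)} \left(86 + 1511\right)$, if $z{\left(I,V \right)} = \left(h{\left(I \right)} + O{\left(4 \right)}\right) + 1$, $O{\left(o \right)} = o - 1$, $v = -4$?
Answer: $-25552$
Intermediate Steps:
$O{\left(o \right)} = -1 + o$
$h{\left(W \right)} = -20$ ($h{\left(W \right)} = 5 \left(-4\right) = -20$)
$b = -2$ ($b = - \frac{\left(0 + 3\right) 6}{9} = - \frac{3 \cdot 6}{9} = \left(- \frac{1}{9}\right) 18 = -2$)
$z{\left(I,V \right)} = -16$ ($z{\left(I,V \right)} = \left(-20 + \left(-1 + 4\right)\right) + 1 = \left(-20 + 3\right) + 1 = -17 + 1 = -16$)
$z{\left(b,K{\left(-1 \right)} \right)} \left(86 + 1511\right) = - 16 \left(86 + 1511\right) = \left(-16\right) 1597 = -25552$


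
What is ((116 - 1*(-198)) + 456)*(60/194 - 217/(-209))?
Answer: 1912330/1843 ≈ 1037.6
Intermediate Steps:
((116 - 1*(-198)) + 456)*(60/194 - 217/(-209)) = ((116 + 198) + 456)*(60*(1/194) - 217*(-1/209)) = (314 + 456)*(30/97 + 217/209) = 770*(27319/20273) = 1912330/1843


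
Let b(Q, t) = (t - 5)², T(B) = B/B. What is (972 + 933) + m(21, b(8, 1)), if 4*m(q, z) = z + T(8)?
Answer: 7637/4 ≈ 1909.3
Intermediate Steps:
T(B) = 1
b(Q, t) = (-5 + t)²
m(q, z) = ¼ + z/4 (m(q, z) = (z + 1)/4 = (1 + z)/4 = ¼ + z/4)
(972 + 933) + m(21, b(8, 1)) = (972 + 933) + (¼ + (-5 + 1)²/4) = 1905 + (¼ + (¼)*(-4)²) = 1905 + (¼ + (¼)*16) = 1905 + (¼ + 4) = 1905 + 17/4 = 7637/4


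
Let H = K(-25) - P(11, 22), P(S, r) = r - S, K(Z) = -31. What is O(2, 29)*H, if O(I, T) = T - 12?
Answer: -714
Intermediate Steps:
H = -42 (H = -31 - (22 - 1*11) = -31 - (22 - 11) = -31 - 1*11 = -31 - 11 = -42)
O(I, T) = -12 + T
O(2, 29)*H = (-12 + 29)*(-42) = 17*(-42) = -714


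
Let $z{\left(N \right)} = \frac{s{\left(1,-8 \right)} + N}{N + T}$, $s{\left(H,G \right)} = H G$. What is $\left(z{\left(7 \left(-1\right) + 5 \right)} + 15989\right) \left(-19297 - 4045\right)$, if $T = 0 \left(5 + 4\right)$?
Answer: $-373331948$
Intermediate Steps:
$s{\left(H,G \right)} = G H$
$T = 0$ ($T = 0 \cdot 9 = 0$)
$z{\left(N \right)} = \frac{-8 + N}{N}$ ($z{\left(N \right)} = \frac{\left(-8\right) 1 + N}{N + 0} = \frac{-8 + N}{N}$)
$\left(z{\left(7 \left(-1\right) + 5 \right)} + 15989\right) \left(-19297 - 4045\right) = \left(\frac{-8 + \left(7 \left(-1\right) + 5\right)}{7 \left(-1\right) + 5} + 15989\right) \left(-19297 - 4045\right) = \left(\frac{-8 + \left(-7 + 5\right)}{-7 + 5} + 15989\right) \left(-23342\right) = \left(\frac{-8 - 2}{-2} + 15989\right) \left(-23342\right) = \left(\left(- \frac{1}{2}\right) \left(-10\right) + 15989\right) \left(-23342\right) = \left(5 + 15989\right) \left(-23342\right) = 15994 \left(-23342\right) = -373331948$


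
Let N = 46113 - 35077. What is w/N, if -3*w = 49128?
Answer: -46/31 ≈ -1.4839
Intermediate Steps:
w = -16376 (w = -⅓*49128 = -16376)
N = 11036
w/N = -16376/11036 = -16376*1/11036 = -46/31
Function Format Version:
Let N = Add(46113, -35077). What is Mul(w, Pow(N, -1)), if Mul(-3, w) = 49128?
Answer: Rational(-46, 31) ≈ -1.4839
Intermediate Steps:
w = -16376 (w = Mul(Rational(-1, 3), 49128) = -16376)
N = 11036
Mul(w, Pow(N, -1)) = Mul(-16376, Pow(11036, -1)) = Mul(-16376, Rational(1, 11036)) = Rational(-46, 31)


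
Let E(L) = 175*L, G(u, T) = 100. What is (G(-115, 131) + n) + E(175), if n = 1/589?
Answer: 18097026/589 ≈ 30725.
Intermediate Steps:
n = 1/589 ≈ 0.0016978
(G(-115, 131) + n) + E(175) = (100 + 1/589) + 175*175 = 58901/589 + 30625 = 18097026/589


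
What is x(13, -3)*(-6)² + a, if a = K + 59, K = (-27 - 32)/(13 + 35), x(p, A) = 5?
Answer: 11413/48 ≈ 237.77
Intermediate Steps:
K = -59/48 ≈ -1.2292
a = 2773/48 (a = -59/48 + 59 = 2773/48 ≈ 57.771)
x(13, -3)*(-6)² + a = 5*(-6)² + 2773/48 = 5*36 + 2773/48 = 180 + 2773/48 = 11413/48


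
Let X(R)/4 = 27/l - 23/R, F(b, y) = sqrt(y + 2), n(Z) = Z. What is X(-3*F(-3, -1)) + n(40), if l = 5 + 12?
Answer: 3928/51 ≈ 77.020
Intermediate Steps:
l = 17
F(b, y) = sqrt(2 + y)
X(R) = 108/17 - 92/R (X(R) = 4*(27/17 - 23/R) = 108/17 - 92/R)
X(-3*F(-3, -1)) + n(40) = (108/17 - 92*(-1/(3*sqrt(2 - 1)))) + 40 = (108/17 - 92/((-3*sqrt(1)))) + 40 = (108/17 - 92/((-3*1))) + 40 = (108/17 - 92/(-3)) + 40 = (108/17 - 92*(-1/3)) + 40 = (108/17 + 92/3) + 40 = 1888/51 + 40 = 3928/51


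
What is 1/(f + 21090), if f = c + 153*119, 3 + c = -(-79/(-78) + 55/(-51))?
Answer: 442/17367977 ≈ 2.5449e-5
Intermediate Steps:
c = -1297/442 (c = -3 - (-79/(-78) + 55/(-51)) = -3 - (-79*(-1/78) + 55*(-1/51)) = -3 - (79/78 - 55/51) = -3 - 1*(-29/442) = -3 + 29/442 = -1297/442 ≈ -2.9344)
f = 8046197/442 (f = -1297/442 + 153*119 = -1297/442 + 18207 = 8046197/442 ≈ 18204.)
1/(f + 21090) = 1/(8046197/442 + 21090) = 1/(17367977/442) = 442/17367977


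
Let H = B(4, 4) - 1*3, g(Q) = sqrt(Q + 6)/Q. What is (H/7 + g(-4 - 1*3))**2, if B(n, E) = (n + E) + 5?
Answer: (10 - I)**2/49 ≈ 2.0204 - 0.40816*I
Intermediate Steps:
B(n, E) = 5 + E + n (B(n, E) = (E + n) + 5 = 5 + E + n)
g(Q) = sqrt(6 + Q)/Q
H = 10 (H = (5 + 4 + 4) - 1*3 = 13 - 3 = 10)
(H/7 + g(-4 - 1*3))**2 = (10/7 + sqrt(6 + (-4 - 1*3))/(-4 - 1*3))**2 = (10*(1/7) + sqrt(6 + (-4 - 3))/(-4 - 3))**2 = (10/7 + sqrt(6 - 7)/(-7))**2 = (10/7 - I/7)**2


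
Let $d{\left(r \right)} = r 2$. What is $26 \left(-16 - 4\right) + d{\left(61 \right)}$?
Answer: $-398$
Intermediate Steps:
$d{\left(r \right)} = 2 r$
$26 \left(-16 - 4\right) + d{\left(61 \right)} = 26 \left(-16 - 4\right) + 2 \cdot 61 = 26 \left(-20\right) + 122 = -520 + 122 = -398$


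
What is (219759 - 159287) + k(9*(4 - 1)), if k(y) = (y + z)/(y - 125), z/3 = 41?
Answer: 2963053/49 ≈ 60471.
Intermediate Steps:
z = 123 (z = 3*41 = 123)
k(y) = (123 + y)/(-125 + y) (k(y) = (y + 123)/(y - 125) = (123 + y)/(-125 + y))
(219759 - 159287) + k(9*(4 - 1)) = (219759 - 159287) + (123 + 9*(4 - 1))/(-125 + 9*(4 - 1)) = 60472 + (123 + 9*3)/(-125 + 9*3) = 60472 + (123 + 27)/(-125 + 27) = 60472 + 150/(-98) = 60472 - 1/98*150 = 60472 - 75/49 = 2963053/49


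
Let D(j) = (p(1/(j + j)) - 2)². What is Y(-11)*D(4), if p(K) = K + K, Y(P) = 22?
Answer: 539/8 ≈ 67.375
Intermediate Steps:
p(K) = 2*K
D(j) = (-2 + 1/j)² (D(j) = (2/(j + j) - 2)² = (2/((2*j)) - 2)² = (2*(1/(2*j)) - 2)² = (1/j - 2)² = (-2 + 1/j)²)
Y(-11)*D(4) = 22*((-1 + 2*4)²/4²) = 22*((-1 + 8)²/16) = 22*((1/16)*7²) = 22*((1/16)*49) = 22*(49/16) = 539/8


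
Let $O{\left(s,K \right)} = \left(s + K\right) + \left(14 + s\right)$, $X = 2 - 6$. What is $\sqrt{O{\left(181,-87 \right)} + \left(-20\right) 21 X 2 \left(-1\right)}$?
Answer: $i \sqrt{3071} \approx 55.417 i$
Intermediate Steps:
$X = -4$ ($X = 2 - 6 = -4$)
$O{\left(s,K \right)} = 14 + K + 2 s$ ($O{\left(s,K \right)} = \left(K + s\right) + \left(14 + s\right) = 14 + K + 2 s$)
$\sqrt{O{\left(181,-87 \right)} + \left(-20\right) 21 X 2 \left(-1\right)} = \sqrt{\left(14 - 87 + 2 \cdot 181\right) + \left(-20\right) 21 \left(-4\right) 2 \left(-1\right)} = \sqrt{\left(14 - 87 + 362\right) - 420 \left(\left(-8\right) \left(-1\right)\right)} = \sqrt{289 - 3360} = \sqrt{-3071} = i \sqrt{3071}$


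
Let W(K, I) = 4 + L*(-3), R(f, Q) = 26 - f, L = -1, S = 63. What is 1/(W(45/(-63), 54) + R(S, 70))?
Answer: -1/30 ≈ -0.033333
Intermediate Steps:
W(K, I) = 7 (W(K, I) = 4 - 1*(-3) = 4 + 3 = 7)
1/(W(45/(-63), 54) + R(S, 70)) = 1/(7 + (26 - 1*63)) = 1/(7 + (26 - 63)) = 1/(7 - 37) = 1/(-30) = -1/30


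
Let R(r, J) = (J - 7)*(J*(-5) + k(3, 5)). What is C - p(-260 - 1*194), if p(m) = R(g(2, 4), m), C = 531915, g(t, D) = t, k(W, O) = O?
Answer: 1580690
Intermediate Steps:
R(r, J) = (-7 + J)*(5 - 5*J) (R(r, J) = (J - 7)*(J*(-5) + 5) = (-7 + J)*(-5*J + 5) = (-7 + J)*(5 - 5*J))
p(m) = -35 - 5*m**2 + 40*m
C - p(-260 - 1*194) = 531915 - (-35 - 5*(-260 - 1*194)**2 + 40*(-260 - 1*194)) = 531915 - (-35 - 5*(-260 - 194)**2 + 40*(-260 - 194)) = 531915 - (-35 - 5*(-454)**2 + 40*(-454)) = 531915 - (-35 - 5*206116 - 18160) = 531915 - (-35 - 1030580 - 18160) = 531915 - 1*(-1048775) = 531915 + 1048775 = 1580690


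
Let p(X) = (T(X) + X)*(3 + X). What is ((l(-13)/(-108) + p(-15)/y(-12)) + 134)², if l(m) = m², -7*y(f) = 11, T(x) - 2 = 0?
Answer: 1552123609/1411344 ≈ 1099.7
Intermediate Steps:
T(x) = 2 (T(x) = 2 + 0 = 2)
y(f) = -11/7 (y(f) = -⅐*11 = -11/7)
p(X) = (2 + X)*(3 + X)
((l(-13)/(-108) + p(-15)/y(-12)) + 134)² = (((-13)²/(-108) + (6 + (-15)² + 5*(-15))/(-11/7)) + 134)² = ((169*(-1/108) + (6 + 225 - 75)*(-7/11)) + 134)² = ((-169/108 + 156*(-7/11)) + 134)² = ((-169/108 - 1092/11) + 134)² = (-119795/1188 + 134)² = (39397/1188)² = 1552123609/1411344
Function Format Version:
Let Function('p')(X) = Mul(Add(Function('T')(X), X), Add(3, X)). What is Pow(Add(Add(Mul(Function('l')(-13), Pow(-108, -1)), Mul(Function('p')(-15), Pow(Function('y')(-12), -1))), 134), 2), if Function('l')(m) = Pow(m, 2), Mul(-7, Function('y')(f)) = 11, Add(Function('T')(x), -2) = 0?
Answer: Rational(1552123609, 1411344) ≈ 1099.7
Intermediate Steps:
Function('T')(x) = 2 (Function('T')(x) = Add(2, 0) = 2)
Function('y')(f) = Rational(-11, 7) (Function('y')(f) = Mul(Rational(-1, 7), 11) = Rational(-11, 7))
Function('p')(X) = Mul(Add(2, X), Add(3, X))
Pow(Add(Add(Mul(Function('l')(-13), Pow(-108, -1)), Mul(Function('p')(-15), Pow(Function('y')(-12), -1))), 134), 2) = Pow(Add(Add(Mul(Pow(-13, 2), Pow(-108, -1)), Mul(Add(6, Pow(-15, 2), Mul(5, -15)), Pow(Rational(-11, 7), -1))), 134), 2) = Pow(Add(Add(Mul(169, Rational(-1, 108)), Mul(Add(6, 225, -75), Rational(-7, 11))), 134), 2) = Pow(Add(Add(Rational(-169, 108), Mul(156, Rational(-7, 11))), 134), 2) = Pow(Add(Add(Rational(-169, 108), Rational(-1092, 11)), 134), 2) = Pow(Add(Rational(-119795, 1188), 134), 2) = Pow(Rational(39397, 1188), 2) = Rational(1552123609, 1411344)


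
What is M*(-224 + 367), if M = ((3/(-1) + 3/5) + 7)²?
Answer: 75647/25 ≈ 3025.9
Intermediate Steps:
M = 529/25 (M = ((3*(-1) + 3*(⅕)) + 7)² = ((-3 + ⅗) + 7)² = (-12/5 + 7)² = (23/5)² = 529/25 ≈ 21.160)
M*(-224 + 367) = 529*(-224 + 367)/25 = (529/25)*143 = 75647/25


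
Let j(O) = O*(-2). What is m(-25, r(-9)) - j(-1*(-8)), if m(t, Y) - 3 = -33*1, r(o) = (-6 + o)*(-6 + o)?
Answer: -14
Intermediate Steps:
r(o) = (-6 + o)**2
m(t, Y) = -30 (m(t, Y) = 3 - 33*1 = 3 - 33 = -30)
j(O) = -2*O
m(-25, r(-9)) - j(-1*(-8)) = -30 - (-2)*(-1*(-8)) = -30 - (-2)*8 = -30 - 1*(-16) = -30 + 16 = -14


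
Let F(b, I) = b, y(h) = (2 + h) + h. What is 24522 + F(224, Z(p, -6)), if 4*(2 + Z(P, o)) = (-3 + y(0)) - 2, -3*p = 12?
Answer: 24746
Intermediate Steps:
p = -4 (p = -1/3*12 = -4)
y(h) = 2 + 2*h
Z(P, o) = -11/4 (Z(P, o) = -2 + ((-3 + (2 + 2*0)) - 2)/4 = -2 + ((-3 + (2 + 0)) - 2)/4 = -2 + ((-3 + 2) - 2)/4 = -2 + (-1 - 2)/4 = -2 + (1/4)*(-3) = -2 - 3/4 = -11/4)
24522 + F(224, Z(p, -6)) = 24522 + 224 = 24746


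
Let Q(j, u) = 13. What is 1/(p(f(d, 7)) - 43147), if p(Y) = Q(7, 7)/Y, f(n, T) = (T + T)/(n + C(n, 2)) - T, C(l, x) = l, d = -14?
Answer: -15/647231 ≈ -2.3176e-5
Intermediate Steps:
f(n, T) = -T + T/n (f(n, T) = (T + T)/(n + n) - T = (2*T)/((2*n)) - T = (2*T)*(1/(2*n)) - T = T/n - T = -T + T/n)
p(Y) = 13/Y
1/(p(f(d, 7)) - 43147) = 1/(13/(-1*7 + 7/(-14)) - 43147) = 1/(13/(-7 + 7*(-1/14)) - 43147) = 1/(13/(-7 - ½) - 43147) = 1/(13/(-15/2) - 43147) = 1/(13*(-2/15) - 43147) = 1/(-26/15 - 43147) = 1/(-647231/15) = -15/647231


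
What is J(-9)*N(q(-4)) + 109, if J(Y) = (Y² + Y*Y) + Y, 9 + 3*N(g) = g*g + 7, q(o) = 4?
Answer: 823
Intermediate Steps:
N(g) = -⅔ + g²/3 (N(g) = -3 + (g*g + 7)/3 = -3 + (g² + 7)/3 = -3 + (7 + g²)/3 = -3 + (7/3 + g²/3) = -⅔ + g²/3)
J(Y) = Y + 2*Y² (J(Y) = (Y² + Y²) + Y = 2*Y² + Y = Y + 2*Y²)
J(-9)*N(q(-4)) + 109 = (-9*(1 + 2*(-9)))*(-⅔ + (⅓)*4²) + 109 = (-9*(1 - 18))*(-⅔ + (⅓)*16) + 109 = (-9*(-17))*(-⅔ + 16/3) + 109 = 153*(14/3) + 109 = 714 + 109 = 823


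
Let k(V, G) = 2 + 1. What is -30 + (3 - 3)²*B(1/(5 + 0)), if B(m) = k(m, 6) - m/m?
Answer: -30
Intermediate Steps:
k(V, G) = 3
B(m) = 2 (B(m) = 3 - m/m = 3 - 1*1 = 3 - 1 = 2)
-30 + (3 - 3)²*B(1/(5 + 0)) = -30 + (3 - 3)²*2 = -30 + 0²*2 = -30 + 0*2 = -30 + 0 = -30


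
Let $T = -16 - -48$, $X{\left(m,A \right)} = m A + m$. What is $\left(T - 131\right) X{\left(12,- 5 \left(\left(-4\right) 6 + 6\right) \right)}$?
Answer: $-108108$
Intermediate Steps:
$X{\left(m,A \right)} = m + A m$ ($X{\left(m,A \right)} = A m + m = m + A m$)
$T = 32$ ($T = -16 + 48 = 32$)
$\left(T - 131\right) X{\left(12,- 5 \left(\left(-4\right) 6 + 6\right) \right)} = \left(32 - 131\right) 12 \left(1 - 5 \left(\left(-4\right) 6 + 6\right)\right) = - 99 \cdot 12 \left(1 - 5 \left(-24 + 6\right)\right) = - 99 \cdot 12 \left(1 - -90\right) = - 99 \cdot 12 \left(1 + 90\right) = - 99 \cdot 12 \cdot 91 = \left(-99\right) 1092 = -108108$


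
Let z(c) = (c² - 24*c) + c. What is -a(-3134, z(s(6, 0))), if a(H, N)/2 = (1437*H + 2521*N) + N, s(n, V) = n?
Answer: 9521604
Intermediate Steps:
z(c) = c² - 23*c
a(H, N) = 2874*H + 5044*N (a(H, N) = 2*((1437*H + 2521*N) + N) = 2*(1437*H + 2522*N) = 2874*H + 5044*N)
-a(-3134, z(s(6, 0))) = -(2874*(-3134) + 5044*(6*(-23 + 6))) = -(-9007116 + 5044*(6*(-17))) = -(-9007116 + 5044*(-102)) = -(-9007116 - 514488) = -1*(-9521604) = 9521604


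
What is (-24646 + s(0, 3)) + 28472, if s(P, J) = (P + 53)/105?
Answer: 401783/105 ≈ 3826.5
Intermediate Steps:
s(P, J) = 53/105 + P/105 (s(P, J) = (53 + P)*(1/105) = 53/105 + P/105)
(-24646 + s(0, 3)) + 28472 = (-24646 + (53/105 + (1/105)*0)) + 28472 = (-24646 + (53/105 + 0)) + 28472 = (-24646 + 53/105) + 28472 = -2587777/105 + 28472 = 401783/105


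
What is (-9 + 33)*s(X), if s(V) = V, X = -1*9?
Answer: -216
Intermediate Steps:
X = -9
(-9 + 33)*s(X) = (-9 + 33)*(-9) = 24*(-9) = -216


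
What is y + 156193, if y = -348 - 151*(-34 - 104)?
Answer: 176683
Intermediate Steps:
y = 20490 (y = -348 - 151*(-138) = -348 + 20838 = 20490)
y + 156193 = 20490 + 156193 = 176683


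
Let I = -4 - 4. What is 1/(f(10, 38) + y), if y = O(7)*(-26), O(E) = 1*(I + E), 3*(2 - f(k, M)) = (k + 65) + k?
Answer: -3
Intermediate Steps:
I = -8
f(k, M) = -59/3 - 2*k/3 (f(k, M) = 2 - ((k + 65) + k)/3 = 2 - ((65 + k) + k)/3 = 2 - (65 + 2*k)/3 = 2 + (-65/3 - 2*k/3) = -59/3 - 2*k/3)
O(E) = -8 + E (O(E) = 1*(-8 + E) = -8 + E)
y = 26 (y = (-8 + 7)*(-26) = -1*(-26) = 26)
1/(f(10, 38) + y) = 1/((-59/3 - 2/3*10) + 26) = 1/((-59/3 - 20/3) + 26) = 1/(-79/3 + 26) = 1/(-1/3) = -3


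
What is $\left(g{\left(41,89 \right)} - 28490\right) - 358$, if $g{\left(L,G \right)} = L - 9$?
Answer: $-28816$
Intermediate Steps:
$g{\left(L,G \right)} = -9 + L$
$\left(g{\left(41,89 \right)} - 28490\right) - 358 = \left(\left(-9 + 41\right) - 28490\right) - 358 = \left(32 - 28490\right) - 358 = -28458 - 358 = -28816$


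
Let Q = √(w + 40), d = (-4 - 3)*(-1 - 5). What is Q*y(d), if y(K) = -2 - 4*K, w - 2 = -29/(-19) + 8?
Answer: -170*√18601/19 ≈ -1220.3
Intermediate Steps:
w = 219/19 (w = 2 + (-29/(-19) + 8) = 2 + (-29*(-1/19) + 8) = 2 + (29/19 + 8) = 2 + 181/19 = 219/19 ≈ 11.526)
d = 42 (d = -7*(-6) = 42)
Q = √18601/19 (Q = √(219/19 + 40) = √(979/19) = √18601/19 ≈ 7.1782)
Q*y(d) = (√18601/19)*(-2 - 4*42) = (√18601/19)*(-2 - 168) = (√18601/19)*(-170) = -170*√18601/19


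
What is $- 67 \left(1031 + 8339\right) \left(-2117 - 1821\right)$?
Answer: $2472237020$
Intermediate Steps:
$- 67 \left(1031 + 8339\right) \left(-2117 - 1821\right) = - 67 \cdot 9370 \left(-2117 - 1821\right) = - 67 \cdot 9370 \left(-3938\right) = \left(-67\right) \left(-36899060\right) = 2472237020$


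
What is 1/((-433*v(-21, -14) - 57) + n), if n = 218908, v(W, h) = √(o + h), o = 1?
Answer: 218851/47898197558 + 433*I*√13/47898197558 ≈ 4.5691e-6 + 3.2594e-8*I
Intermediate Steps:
v(W, h) = √(1 + h)
1/((-433*v(-21, -14) - 57) + n) = 1/((-433*√(1 - 14) - 57) + 218908) = 1/((-433*I*√13 - 57) + 218908) = 1/((-57 - 433*I*√13) + 218908) = 1/(218851 - 433*I*√13)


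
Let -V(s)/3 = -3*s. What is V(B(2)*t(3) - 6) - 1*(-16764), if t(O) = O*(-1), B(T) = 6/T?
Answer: 16629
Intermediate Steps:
t(O) = -O
V(s) = 9*s (V(s) = -(-9)*s = 9*s)
V(B(2)*t(3) - 6) - 1*(-16764) = 9*((6/2)*(-1*3) - 6) - 1*(-16764) = 9*((6*(½))*(-3) - 6) + 16764 = 9*(3*(-3) - 6) + 16764 = 9*(-9 - 6) + 16764 = 9*(-15) + 16764 = -135 + 16764 = 16629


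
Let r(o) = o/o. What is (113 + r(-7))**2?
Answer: 12996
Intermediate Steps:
r(o) = 1
(113 + r(-7))**2 = (113 + 1)**2 = 114**2 = 12996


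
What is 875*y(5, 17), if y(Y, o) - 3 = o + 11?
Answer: 27125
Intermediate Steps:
y(Y, o) = 14 + o (y(Y, o) = 3 + (o + 11) = 3 + (11 + o) = 14 + o)
875*y(5, 17) = 875*(14 + 17) = 875*31 = 27125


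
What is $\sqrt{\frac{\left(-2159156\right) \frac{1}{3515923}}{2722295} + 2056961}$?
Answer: $\frac{\sqrt{652044590683138241889506956885}}{563022329605} \approx 1434.2$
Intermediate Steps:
$\sqrt{\frac{\left(-2159156\right) \frac{1}{3515923}}{2722295} + 2056961} = \sqrt{\left(-2159156\right) \frac{1}{3515923} \cdot \frac{1}{2722295} + 2056961} = \sqrt{\left(- \frac{2159156}{3515923}\right) \frac{1}{2722295} + 2056961} = \sqrt{- \frac{2159156}{9571379603285} + 2056961} = \sqrt{\frac{19687954560150557729}{9571379603285}} = \frac{\sqrt{652044590683138241889506956885}}{563022329605}$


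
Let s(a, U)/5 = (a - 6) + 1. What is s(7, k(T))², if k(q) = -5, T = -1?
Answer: 100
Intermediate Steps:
s(a, U) = -25 + 5*a (s(a, U) = 5*((a - 6) + 1) = 5*((-6 + a) + 1) = 5*(-5 + a) = -25 + 5*a)
s(7, k(T))² = (-25 + 5*7)² = (-25 + 35)² = 10² = 100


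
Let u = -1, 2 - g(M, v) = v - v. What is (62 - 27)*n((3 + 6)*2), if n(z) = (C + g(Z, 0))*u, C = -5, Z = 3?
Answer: 105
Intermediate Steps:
g(M, v) = 2 (g(M, v) = 2 - (v - v) = 2 - 1*0 = 2 + 0 = 2)
n(z) = 3 (n(z) = (-5 + 2)*(-1) = -3*(-1) = 3)
(62 - 27)*n((3 + 6)*2) = (62 - 27)*3 = 35*3 = 105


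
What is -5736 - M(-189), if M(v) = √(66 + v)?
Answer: -5736 - I*√123 ≈ -5736.0 - 11.091*I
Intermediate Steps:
-5736 - M(-189) = -5736 - √(66 - 189) = -5736 - √(-123) = -5736 - I*√123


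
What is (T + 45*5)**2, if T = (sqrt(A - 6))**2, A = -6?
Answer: 45369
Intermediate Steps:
T = -12 (T = (sqrt(-6 - 6))**2 = (sqrt(-12))**2 = (2*I*sqrt(3))**2 = -12)
(T + 45*5)**2 = (-12 + 45*5)**2 = (-12 + 225)**2 = 213**2 = 45369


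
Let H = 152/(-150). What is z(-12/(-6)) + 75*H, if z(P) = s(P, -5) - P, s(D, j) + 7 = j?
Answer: -90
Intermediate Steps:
s(D, j) = -7 + j
H = -76/75 (H = 152*(-1/150) = -76/75 ≈ -1.0133)
z(P) = -12 - P (z(P) = (-7 - 5) - P = -12 - P)
z(-12/(-6)) + 75*H = (-12 - (-12)/(-6)) + 75*(-76/75) = (-12 - (-12)*(-1)/6) - 76 = (-12 - 1*2) - 76 = (-12 - 2) - 76 = -14 - 76 = -90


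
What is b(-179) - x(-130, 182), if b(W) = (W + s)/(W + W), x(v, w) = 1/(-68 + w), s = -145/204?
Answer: 228129/462536 ≈ 0.49321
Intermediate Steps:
s = -145/204 (s = -145*1/204 = -145/204 ≈ -0.71078)
b(W) = (-145/204 + W)/(2*W) (b(W) = (W - 145/204)/(W + W) = (-145/204 + W)/((2*W)) = (-145/204 + W)*(1/(2*W)) = (-145/204 + W)/(2*W))
b(-179) - x(-130, 182) = (1/408)*(-145 + 204*(-179))/(-179) - 1/(-68 + 182) = (1/408)*(-1/179)*(-145 - 36516) - 1/114 = (1/408)*(-1/179)*(-36661) - 1*1/114 = 36661/73032 - 1/114 = 228129/462536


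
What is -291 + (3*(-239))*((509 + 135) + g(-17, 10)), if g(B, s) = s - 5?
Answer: -465624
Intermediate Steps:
g(B, s) = -5 + s
-291 + (3*(-239))*((509 + 135) + g(-17, 10)) = -291 + (3*(-239))*((509 + 135) + (-5 + 10)) = -291 - 717*(644 + 5) = -291 - 717*649 = -291 - 465333 = -465624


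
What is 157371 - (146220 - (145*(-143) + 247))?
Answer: -9337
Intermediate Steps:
157371 - (146220 - (145*(-143) + 247)) = 157371 - (146220 - (-20735 + 247)) = 157371 - (146220 - 1*(-20488)) = 157371 - (146220 + 20488) = 157371 - 1*166708 = 157371 - 166708 = -9337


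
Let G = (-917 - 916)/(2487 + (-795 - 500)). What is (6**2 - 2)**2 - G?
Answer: 1379785/1192 ≈ 1157.5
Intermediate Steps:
G = -1833/1192 (G = -1833/(2487 - 1295) = -1833/1192 ≈ -1.5378)
(6**2 - 2)**2 - G = (6**2 - 2)**2 - 1*(-1833/1192) = (36 - 2)**2 + 1833/1192 = 34**2 + 1833/1192 = 1156 + 1833/1192 = 1379785/1192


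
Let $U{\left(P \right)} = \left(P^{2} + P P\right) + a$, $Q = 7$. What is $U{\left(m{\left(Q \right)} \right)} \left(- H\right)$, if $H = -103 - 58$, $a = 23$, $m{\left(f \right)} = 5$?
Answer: $11753$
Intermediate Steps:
$H = -161$ ($H = -103 - 58 = -161$)
$U{\left(P \right)} = 23 + 2 P^{2}$ ($U{\left(P \right)} = \left(P^{2} + P P\right) + 23 = \left(P^{2} + P^{2}\right) + 23 = 2 P^{2} + 23 = 23 + 2 P^{2}$)
$U{\left(m{\left(Q \right)} \right)} \left(- H\right) = \left(23 + 2 \cdot 5^{2}\right) \left(\left(-1\right) \left(-161\right)\right) = \left(23 + 2 \cdot 25\right) 161 = \left(23 + 50\right) 161 = 73 \cdot 161 = 11753$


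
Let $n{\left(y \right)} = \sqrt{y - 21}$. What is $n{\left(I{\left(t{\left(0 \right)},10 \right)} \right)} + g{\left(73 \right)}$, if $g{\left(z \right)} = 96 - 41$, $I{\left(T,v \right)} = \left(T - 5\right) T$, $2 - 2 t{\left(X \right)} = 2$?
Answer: $55 + i \sqrt{21} \approx 55.0 + 4.5826 i$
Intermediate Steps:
$t{\left(X \right)} = 0$ ($t{\left(X \right)} = 1 - 1 = 0$)
$I{\left(T,v \right)} = T \left(-5 + T\right)$ ($I{\left(T,v \right)} = \left(-5 + T\right) T = T \left(-5 + T\right)$)
$g{\left(z \right)} = 55$
$n{\left(y \right)} = \sqrt{-21 + y}$
$n{\left(I{\left(t{\left(0 \right)},10 \right)} \right)} + g{\left(73 \right)} = \sqrt{-21 + 0 \left(-5 + 0\right)} + 55 = \sqrt{-21 + 0 \left(-5\right)} + 55 = \sqrt{-21 + 0} + 55 = \sqrt{-21} + 55 = i \sqrt{21} + 55 = 55 + i \sqrt{21}$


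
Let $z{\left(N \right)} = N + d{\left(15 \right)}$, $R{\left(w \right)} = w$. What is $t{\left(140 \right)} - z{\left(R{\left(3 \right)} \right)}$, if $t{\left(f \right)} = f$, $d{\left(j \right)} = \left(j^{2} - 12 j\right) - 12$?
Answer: $104$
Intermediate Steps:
$d{\left(j \right)} = -12 + j^{2} - 12 j$
$z{\left(N \right)} = 33 + N$ ($z{\left(N \right)} = N - \left(192 - 225\right) = N - -33 = N + 33 = 33 + N$)
$t{\left(140 \right)} - z{\left(R{\left(3 \right)} \right)} = 140 - \left(33 + 3\right) = 140 - 36 = 104$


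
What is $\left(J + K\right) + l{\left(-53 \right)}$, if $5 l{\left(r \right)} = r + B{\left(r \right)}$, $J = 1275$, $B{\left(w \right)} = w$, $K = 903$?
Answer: $\frac{10784}{5} \approx 2156.8$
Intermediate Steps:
$l{\left(r \right)} = \frac{2 r}{5}$ ($l{\left(r \right)} = \frac{r + r}{5} = \frac{2 r}{5}$)
$\left(J + K\right) + l{\left(-53 \right)} = \left(1275 + 903\right) + \frac{2}{5} \left(-53\right) = 2178 - \frac{106}{5} = \frac{10784}{5}$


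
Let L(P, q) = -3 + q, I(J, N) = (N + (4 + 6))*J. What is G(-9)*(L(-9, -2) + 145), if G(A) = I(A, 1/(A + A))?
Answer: -12530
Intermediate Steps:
I(J, N) = J*(10 + N) (I(J, N) = (N + 10)*J = (10 + N)*J = J*(10 + N))
G(A) = A*(10 + 1/(2*A)) (G(A) = A*(10 + 1/(A + A)) = A*(10 + 1/(2*A)))
G(-9)*(L(-9, -2) + 145) = (½ + 10*(-9))*((-3 - 2) + 145) = (½ - 90)*(-5 + 145) = -179/2*140 = -12530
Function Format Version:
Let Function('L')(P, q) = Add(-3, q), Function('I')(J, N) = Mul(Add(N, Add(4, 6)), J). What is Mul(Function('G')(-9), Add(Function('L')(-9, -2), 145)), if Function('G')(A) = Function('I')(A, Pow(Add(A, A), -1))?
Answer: -12530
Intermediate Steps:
Function('I')(J, N) = Mul(J, Add(10, N)) (Function('I')(J, N) = Mul(Add(N, 10), J) = Mul(Add(10, N), J) = Mul(J, Add(10, N)))
Function('G')(A) = Mul(A, Add(10, Mul(Rational(1, 2), Pow(A, -1)))) (Function('G')(A) = Mul(A, Add(10, Pow(Add(A, A), -1))) = Mul(A, Add(10, Pow(Mul(2, A), -1))) = Mul(A, Add(10, Mul(Rational(1, 2), Pow(A, -1)))))
Mul(Function('G')(-9), Add(Function('L')(-9, -2), 145)) = Mul(Add(Rational(1, 2), Mul(10, -9)), Add(Add(-3, -2), 145)) = Mul(Add(Rational(1, 2), -90), Add(-5, 145)) = Mul(Rational(-179, 2), 140) = -12530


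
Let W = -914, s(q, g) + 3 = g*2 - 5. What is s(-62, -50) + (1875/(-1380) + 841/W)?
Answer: -4636563/42044 ≈ -110.28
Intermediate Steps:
s(q, g) = -8 + 2*g (s(q, g) = -3 + (g*2 - 5) = -3 + (2*g - 5) = -3 + (-5 + 2*g) = -8 + 2*g)
s(-62, -50) + (1875/(-1380) + 841/W) = (-8 + 2*(-50)) + (1875/(-1380) + 841/(-914)) = (-8 - 100) + (1875*(-1/1380) + 841*(-1/914)) = -108 + (-125/92 - 841/914) = -108 - 95811/42044 = -4636563/42044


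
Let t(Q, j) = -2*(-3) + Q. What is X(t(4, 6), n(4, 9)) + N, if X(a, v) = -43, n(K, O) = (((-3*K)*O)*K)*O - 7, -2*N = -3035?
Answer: 2949/2 ≈ 1474.5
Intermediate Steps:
N = 3035/2 (N = -1/2*(-3035) = 3035/2 ≈ 1517.5)
n(K, O) = -7 - 3*K**2*O**2 (n(K, O) = ((-3*K*O)*K)*O - 7 = (-3*O*K**2)*O - 7 = -3*K**2*O**2 - 7 = -7 - 3*K**2*O**2)
t(Q, j) = 6 + Q
X(t(4, 6), n(4, 9)) + N = -43 + 3035/2 = 2949/2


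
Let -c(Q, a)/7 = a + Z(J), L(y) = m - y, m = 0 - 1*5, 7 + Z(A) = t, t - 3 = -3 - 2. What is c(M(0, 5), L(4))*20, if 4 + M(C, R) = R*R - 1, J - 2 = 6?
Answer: 2520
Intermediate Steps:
J = 8 (J = 2 + 6 = 8)
t = -2 (t = 3 + (-3 - 2) = 3 - 5 = -2)
Z(A) = -9 (Z(A) = -7 - 2 = -9)
m = -5 (m = 0 - 5 = -5)
L(y) = -5 - y
M(C, R) = -5 + R² (M(C, R) = -4 + (R*R - 1) = -4 + (R² - 1) = -4 + (-1 + R²) = -5 + R²)
c(Q, a) = 63 - 7*a (c(Q, a) = -7*(a - 9) = -7*(-9 + a) = 63 - 7*a)
c(M(0, 5), L(4))*20 = (63 - 7*(-5 - 1*4))*20 = (63 - 7*(-5 - 4))*20 = (63 - 7*(-9))*20 = (63 + 63)*20 = 126*20 = 2520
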